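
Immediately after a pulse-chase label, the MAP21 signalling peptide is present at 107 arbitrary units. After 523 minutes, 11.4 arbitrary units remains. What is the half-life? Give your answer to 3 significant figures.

162 minutes

A/A₀ = 11.4/107 ≈ 0.10654.
n = log₂(9.386) ≈ 3.2305 half-lives elapsed in 523 minutes.
t½ = 523/3.2305 ≈ 161.89 minutes.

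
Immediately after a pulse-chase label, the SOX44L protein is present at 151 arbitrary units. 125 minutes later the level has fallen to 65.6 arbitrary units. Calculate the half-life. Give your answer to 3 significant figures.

104 minutes

A/A₀ = 65.6/151 ≈ 0.43444.
n = log₂(2.3018) ≈ 1.2028 half-lives elapsed in 125 minutes.
t½ = 125/1.2028 ≈ 103.93 minutes.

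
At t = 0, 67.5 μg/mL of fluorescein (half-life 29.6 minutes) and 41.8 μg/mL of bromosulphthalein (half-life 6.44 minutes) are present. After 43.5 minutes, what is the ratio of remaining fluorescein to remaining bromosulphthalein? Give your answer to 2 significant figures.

fluorescein: 67.5 × (1/2)^(43.5/29.6) = 67.5 × (1/2)^1.4696 ≈ 24.373 μg/mL.
bromosulphthalein: 41.8 × (1/2)^(43.5/6.44) = 41.8 × (1/2)^6.7547 ≈ 0.3871 μg/mL.
Ratio ≈ 24.373 / 0.3871 ≈ 62.964.

63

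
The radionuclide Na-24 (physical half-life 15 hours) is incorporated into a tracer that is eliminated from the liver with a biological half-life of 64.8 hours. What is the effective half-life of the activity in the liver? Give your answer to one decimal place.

1/t_eff = 1/t_phys + 1/t_biol = 1/15 + 1/64.8 = 0.082099 per hour.
t_eff = 15 × 64.8 / (15 + 64.8) ≈ 12.18 hours.

12.2 hours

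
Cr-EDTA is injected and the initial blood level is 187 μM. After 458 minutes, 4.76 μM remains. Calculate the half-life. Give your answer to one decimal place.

86.5 minutes

A/A₀ = 4.76/187 ≈ 0.025455.
n = log₂(39.286) ≈ 5.2959 half-lives elapsed in 458 minutes.
t½ = 458/5.2959 ≈ 86.481 minutes.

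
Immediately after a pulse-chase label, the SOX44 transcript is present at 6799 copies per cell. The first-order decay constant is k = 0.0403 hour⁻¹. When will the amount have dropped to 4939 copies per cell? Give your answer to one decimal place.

7.9 hours

t½ = ln 2 / k = 0.69315 / 0.0403 ≈ 17.2 hours.
Fraction remaining = 4939/6799 ≈ 0.72643.
n = log₂(6799/4939) = ln(1.3766)/ln 2 ≈ 0.4611 half-lives.
t = n × t½ = 0.4611 × 17.2 ≈ 7.9308 hours.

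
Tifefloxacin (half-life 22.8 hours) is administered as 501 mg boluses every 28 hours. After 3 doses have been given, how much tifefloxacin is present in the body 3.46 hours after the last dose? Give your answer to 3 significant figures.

The 3 doses were given 59.46, 31.46, 3.46 hours ago.
Total = 501·(1/2)^(59.46/22.8) + 501·(1/2)^(31.46/22.8) + 501·(1/2)^(3.46/22.8)
      = 82.183 + 192.52 + 450.98 ≈ 725.68 mg.

726 mg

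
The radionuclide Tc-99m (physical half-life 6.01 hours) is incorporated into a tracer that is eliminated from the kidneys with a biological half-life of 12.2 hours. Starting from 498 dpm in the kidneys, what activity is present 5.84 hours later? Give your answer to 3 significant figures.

1/t_eff = 1/t_phys + 1/t_biol = 1/6.01 + 1/12.2 = 0.24836 per hour.
t_eff = 6.01 × 12.2 / (6.01 + 12.2) ≈ 4.0265 hours.
Remaining = 498 × (1/2)^(5.84/4.0265) = 498 × (1/2)^1.4504 ≈ 182.23 dpm.

182 dpm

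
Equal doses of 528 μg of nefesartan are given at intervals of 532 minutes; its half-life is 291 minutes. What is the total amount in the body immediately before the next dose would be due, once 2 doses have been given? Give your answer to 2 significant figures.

190 μg

The 2 doses were given 1064, 532 minutes ago.
Total = 528·(1/2)^(1064/291) + 528·(1/2)^(532/291)
      = 41.876 + 148.7 ≈ 190.57 μg.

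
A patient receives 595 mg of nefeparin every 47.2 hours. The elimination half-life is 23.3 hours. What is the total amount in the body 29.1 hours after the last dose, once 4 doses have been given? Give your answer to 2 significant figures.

The 4 doses were given 170.7, 123.5, 76.3, 29.1 hours ago.
Total = 595·(1/2)^(170.7/23.3) + 595·(1/2)^(123.5/23.3) + 595·(1/2)^(76.3/23.3) + 595·(1/2)^(29.1/23.3)
      = 3.7078 + 15.098 + 61.481 + 250.35 ≈ 330.64 mg.

330 mg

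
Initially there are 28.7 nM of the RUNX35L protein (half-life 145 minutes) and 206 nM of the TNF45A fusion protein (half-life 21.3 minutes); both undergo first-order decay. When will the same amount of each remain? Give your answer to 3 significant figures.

Set 28.7·(1/2)^(t/145) = 206·(1/2)^(t/21.3).
Taking log₂: log₂(28.7/206) = t·(1/145 − 1/21.3).
log₂(0.13932) = -2.8435; 1/145 − 1/21.3 = -0.040052.
t = -2.8435 / -0.040052 ≈ 70.996 minutes.

71.0 minutes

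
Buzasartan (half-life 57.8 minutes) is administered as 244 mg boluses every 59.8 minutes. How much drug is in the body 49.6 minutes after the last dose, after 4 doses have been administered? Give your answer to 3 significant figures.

248 mg

The 4 doses were given 229, 169.2, 109.4, 49.6 minutes ago.
Total = 244·(1/2)^(229/57.8) + 244·(1/2)^(169.2/57.8) + 244·(1/2)^(109.4/57.8) + 244·(1/2)^(49.6/57.8)
      = 15.658 + 32.076 + 65.708 + 134.61 ≈ 248.05 mg.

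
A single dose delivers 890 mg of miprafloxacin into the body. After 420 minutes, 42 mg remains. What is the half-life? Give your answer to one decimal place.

95.3 minutes

A/A₀ = 42/890 ≈ 0.047191.
n = log₂(21.19) ≈ 4.4053 half-lives elapsed in 420 minutes.
t½ = 420/4.4053 ≈ 95.339 minutes.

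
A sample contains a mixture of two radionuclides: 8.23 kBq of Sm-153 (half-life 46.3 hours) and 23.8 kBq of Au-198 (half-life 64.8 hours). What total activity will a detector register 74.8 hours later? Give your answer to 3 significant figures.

13.4 kBq

Sm-153: 8.23 × (1/2)^(74.8/46.3) = 8.23 × (1/2)^1.6156 ≈ 2.6858 kBq.
Au-198: 23.8 × (1/2)^(74.8/64.8) = 23.8 × (1/2)^1.1543 ≈ 10.693 kBq.
Total = 2.6858 + 10.693 ≈ 13.379 kBq.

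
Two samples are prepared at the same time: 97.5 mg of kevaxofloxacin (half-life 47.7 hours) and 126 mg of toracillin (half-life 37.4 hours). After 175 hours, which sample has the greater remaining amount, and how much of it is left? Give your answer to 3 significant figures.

kevaxofloxacin: 97.5 × (1/2)^3.6688 ≈ 7.6665 mg.
toracillin: 126 × (1/2)^4.6791 ≈ 4.9182 mg.
Kevaxofloxacin has more remaining, at ≈ 7.6665 mg.

kevaxofloxacin, 7.67 mg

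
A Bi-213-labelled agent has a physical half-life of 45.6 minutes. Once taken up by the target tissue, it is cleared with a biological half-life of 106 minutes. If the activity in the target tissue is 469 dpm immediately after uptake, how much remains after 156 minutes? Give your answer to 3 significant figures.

15.8 dpm

1/t_eff = 1/t_phys + 1/t_biol = 1/45.6 + 1/106 = 0.031364 per minute.
t_eff = 45.6 × 106 / (45.6 + 106) ≈ 31.884 minutes.
Remaining = 469 × (1/2)^(156/31.884) = 469 × (1/2)^4.8928 ≈ 15.787 dpm.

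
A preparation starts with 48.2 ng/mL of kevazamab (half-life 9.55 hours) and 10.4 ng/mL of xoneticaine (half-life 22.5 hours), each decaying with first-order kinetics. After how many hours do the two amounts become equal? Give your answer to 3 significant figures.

Set 48.2·(1/2)^(t/9.55) = 10.4·(1/2)^(t/22.5).
Taking log₂: log₂(48.2/10.4) = t·(1/9.55 − 1/22.5).
log₂(4.6346) = 2.2124; 1/9.55 − 1/22.5 = 0.060268.
t = 2.2124 / 0.060268 ≈ 36.71 hours.

36.7 hours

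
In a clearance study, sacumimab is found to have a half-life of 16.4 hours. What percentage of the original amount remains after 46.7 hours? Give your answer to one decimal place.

13.9%

n = 46.7/16.4 ≈ 2.8476 half-lives.
Fraction remaining = (1/2)^2.8476 ≈ 0.13893, i.e. 13.893%.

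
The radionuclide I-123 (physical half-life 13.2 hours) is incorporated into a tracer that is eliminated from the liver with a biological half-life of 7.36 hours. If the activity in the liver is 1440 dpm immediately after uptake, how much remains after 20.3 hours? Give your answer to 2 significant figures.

1/t_eff = 1/t_phys + 1/t_biol = 1/13.2 + 1/7.36 = 0.21163 per hour.
t_eff = 13.2 × 7.36 / (13.2 + 7.36) ≈ 4.7253 hours.
Remaining = 1440 × (1/2)^(20.3/4.7253) = 1440 × (1/2)^4.296 ≈ 73.304 dpm.

73 dpm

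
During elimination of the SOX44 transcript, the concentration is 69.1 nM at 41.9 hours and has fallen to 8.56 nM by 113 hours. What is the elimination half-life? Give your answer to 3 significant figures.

Over Δt = 113 − 41.9 = 71.1 hours, the level fell by a factor of 69.1/8.56 ≈ 8.0724.
n = log₂(8.0724) ≈ 3.013 half-lives, so t½ = 71.1/3.013 ≈ 23.598 hours.

23.6 hours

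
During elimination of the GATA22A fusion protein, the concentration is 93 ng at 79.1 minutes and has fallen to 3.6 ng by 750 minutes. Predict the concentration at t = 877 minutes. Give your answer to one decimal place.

1.9 ng

Over Δt = 750 − 79.1 = 670.9 minutes, the level fell by a factor of 93/3.6 ≈ 25.833.
n = log₂(25.833) ≈ 4.6912 half-lives, so t½ = 670.9/4.6912 ≈ 143.01 minutes.
From t = 750 to t = 877: 3.6 × (1/2)^((877−750)/143.01) ≈ 1.9453 ng.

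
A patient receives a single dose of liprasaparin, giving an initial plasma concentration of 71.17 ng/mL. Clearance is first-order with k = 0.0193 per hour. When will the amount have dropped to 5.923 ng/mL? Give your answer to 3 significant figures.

129 hours

t½ = ln 2 / k = 0.69315 / 0.0193 ≈ 35.914 hours.
Fraction remaining = 5.923/71.17 ≈ 0.083223.
n = log₂(71.17/5.923) = ln(12.016)/ln 2 ≈ 3.5869 half-lives.
t = n × t½ = 3.5869 × 35.914 ≈ 128.82 hours.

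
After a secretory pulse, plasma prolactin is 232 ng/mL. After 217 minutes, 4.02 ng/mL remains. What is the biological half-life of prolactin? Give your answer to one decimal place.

A/A₀ = 4.02/232 ≈ 0.017328.
n = log₂(57.711) ≈ 5.8508 half-lives elapsed in 217 minutes.
t½ = 217/5.8508 ≈ 37.089 minutes.

37.1 minutes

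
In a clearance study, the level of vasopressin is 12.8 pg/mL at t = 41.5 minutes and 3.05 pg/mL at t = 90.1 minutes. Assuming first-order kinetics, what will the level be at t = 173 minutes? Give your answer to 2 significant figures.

Over Δt = 90.1 − 41.5 = 48.6 minutes, the level fell by a factor of 12.8/3.05 ≈ 4.1967.
n = log₂(4.1967) ≈ 2.0693 half-lives, so t½ = 48.6/2.0693 ≈ 23.487 minutes.
From t = 90.1 to t = 173: 3.05 × (1/2)^((173−90.1)/23.487) ≈ 0.2641 pg/mL.

0.26 pg/mL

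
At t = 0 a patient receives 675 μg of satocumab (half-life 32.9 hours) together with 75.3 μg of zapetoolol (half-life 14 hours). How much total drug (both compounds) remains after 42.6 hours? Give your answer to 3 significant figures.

satocumab: 675 × (1/2)^(42.6/32.9) = 675 × (1/2)^1.2948 ≈ 275.12 μg.
zapetoolol: 75.3 × (1/2)^(42.6/14) = 75.3 × (1/2)^3.0429 ≈ 9.137 μg.
Total = 275.12 + 9.137 ≈ 284.26 μg.

284 μg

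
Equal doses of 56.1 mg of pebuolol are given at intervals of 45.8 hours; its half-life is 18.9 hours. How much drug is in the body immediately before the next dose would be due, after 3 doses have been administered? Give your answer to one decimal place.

The 3 doses were given 137.4, 91.6, 45.8 hours ago.
Total = 56.1·(1/2)^(137.4/18.9) + 56.1·(1/2)^(91.6/18.9) + 56.1·(1/2)^(45.8/18.9)
      = 0.36352 + 1.9499 + 10.459 ≈ 12.772 mg.

12.8 mg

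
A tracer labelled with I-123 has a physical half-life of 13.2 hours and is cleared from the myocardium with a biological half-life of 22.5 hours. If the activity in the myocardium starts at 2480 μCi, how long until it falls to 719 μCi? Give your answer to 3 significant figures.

1/t_eff = 1/t_phys + 1/t_biol = 1/13.2 + 1/22.5 = 0.1202 per hour.
t_eff = 13.2 × 22.5 / (13.2 + 22.5) ≈ 8.3193 hours.
n = log₂(2480/719) ≈ 1.7863; t = 1.7863 × 8.3193 ≈ 14.861 hours.

14.9 hours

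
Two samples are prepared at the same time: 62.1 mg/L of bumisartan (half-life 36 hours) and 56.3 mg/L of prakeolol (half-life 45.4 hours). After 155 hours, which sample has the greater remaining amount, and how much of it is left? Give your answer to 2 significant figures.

bumisartan: 62.1 × (1/2)^4.3056 ≈ 3.1404 mg/L.
prakeolol: 56.3 × (1/2)^3.4141 ≈ 5.2816 mg/L.
Prakeolol has more remaining, at ≈ 5.2816 mg/L.

prakeolol, 5.3 mg/L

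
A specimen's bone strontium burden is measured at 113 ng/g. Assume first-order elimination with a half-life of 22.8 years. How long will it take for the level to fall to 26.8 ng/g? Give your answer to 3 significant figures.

47.3 years

Fraction remaining = 26.8/113 ≈ 0.23717.
n = log₂(113/26.8) = ln(4.2164)/ln 2 ≈ 2.076 half-lives.
t = n × t½ = 2.076 × 22.8 ≈ 47.333 years.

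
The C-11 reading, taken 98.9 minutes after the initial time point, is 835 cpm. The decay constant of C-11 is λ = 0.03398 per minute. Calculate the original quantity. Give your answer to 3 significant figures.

24100 cpm

t½ = ln 2 / λ = 0.69315 / 0.03398 ≈ 20.399 minutes.
Number of half-lives elapsed: n = 98.9/20.399 ≈ 4.8484.
A₀ = A × 2^n = 835 × 2^4.8484 = 835 × 28.807 ≈ 24054 cpm.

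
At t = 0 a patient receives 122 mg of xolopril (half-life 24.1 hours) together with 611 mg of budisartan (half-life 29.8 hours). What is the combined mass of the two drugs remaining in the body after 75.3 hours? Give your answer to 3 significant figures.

xolopril: 122 × (1/2)^(75.3/24.1) = 122 × (1/2)^3.1245 ≈ 13.989 mg.
budisartan: 611 × (1/2)^(75.3/29.8) = 611 × (1/2)^2.5268 ≈ 106.02 mg.
Total = 13.989 + 106.02 ≈ 120.01 mg.

120 mg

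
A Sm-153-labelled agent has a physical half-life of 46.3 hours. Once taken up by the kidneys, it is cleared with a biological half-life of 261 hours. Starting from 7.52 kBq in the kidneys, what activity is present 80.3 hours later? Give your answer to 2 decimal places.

1.83 kBq

1/t_eff = 1/t_phys + 1/t_biol = 1/46.3 + 1/261 = 0.02543 per hour.
t_eff = 46.3 × 261 / (46.3 + 261) ≈ 39.324 hours.
Remaining = 7.52 × (1/2)^(80.3/39.324) = 7.52 × (1/2)^2.042 ≈ 1.8261 kBq.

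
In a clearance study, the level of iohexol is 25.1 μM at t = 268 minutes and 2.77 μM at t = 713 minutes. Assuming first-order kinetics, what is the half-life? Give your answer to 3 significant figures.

Over Δt = 713 − 268 = 445 minutes, the level fell by a factor of 25.1/2.77 ≈ 9.0614.
n = log₂(9.0614) ≈ 3.1797 half-lives, so t½ = 445/3.1797 ≈ 139.95 minutes.

140 minutes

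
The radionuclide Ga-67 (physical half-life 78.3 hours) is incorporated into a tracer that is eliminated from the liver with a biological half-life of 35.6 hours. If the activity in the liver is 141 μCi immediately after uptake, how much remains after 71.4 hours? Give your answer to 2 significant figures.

1/t_eff = 1/t_phys + 1/t_biol = 1/78.3 + 1/35.6 = 0.040861 per hour.
t_eff = 78.3 × 35.6 / (78.3 + 35.6) ≈ 24.473 hours.
Remaining = 141 × (1/2)^(71.4/24.473) = 141 × (1/2)^2.9175 ≈ 18.662 μCi.

19 μCi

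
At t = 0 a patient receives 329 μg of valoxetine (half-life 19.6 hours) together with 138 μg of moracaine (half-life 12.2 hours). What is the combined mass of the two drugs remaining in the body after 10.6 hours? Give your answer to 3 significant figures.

valoxetine: 329 × (1/2)^(10.6/19.6) = 329 × (1/2)^0.54082 ≈ 226.15 μg.
moracaine: 138 × (1/2)^(10.6/12.2) = 138 × (1/2)^0.86885 ≈ 75.566 μg.
Total = 226.15 + 75.566 ≈ 301.71 μg.

302 μg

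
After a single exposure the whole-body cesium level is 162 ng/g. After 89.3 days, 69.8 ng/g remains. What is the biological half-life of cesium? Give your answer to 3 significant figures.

73.5 days

A/A₀ = 69.8/162 ≈ 0.43086.
n = log₂(2.3209) ≈ 1.2147 half-lives elapsed in 89.3 days.
t½ = 89.3/1.2147 ≈ 73.516 days.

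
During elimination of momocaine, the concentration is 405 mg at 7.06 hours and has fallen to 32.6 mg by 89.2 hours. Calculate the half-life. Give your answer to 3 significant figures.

22.6 hours

Over Δt = 89.2 − 7.06 = 82.14 hours, the level fell by a factor of 405/32.6 ≈ 12.423.
n = log₂(12.423) ≈ 3.635 half-lives, so t½ = 82.14/3.635 ≈ 22.597 hours.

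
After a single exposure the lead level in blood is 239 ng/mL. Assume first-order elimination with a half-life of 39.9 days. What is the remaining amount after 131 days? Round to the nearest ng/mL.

Number of half-lives: n = 131/39.9 ≈ 3.2832.
Remaining = 239 × (1/2)^3.2832 = 239 × 0.10272 ≈ 24.55 ng/mL.

25 ng/mL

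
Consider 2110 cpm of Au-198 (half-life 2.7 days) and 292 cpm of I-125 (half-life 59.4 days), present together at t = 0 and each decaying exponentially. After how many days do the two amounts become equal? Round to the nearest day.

8 days

Set 2110·(1/2)^(t/2.7) = 292·(1/2)^(t/59.4).
Taking log₂: log₂(2110/292) = t·(1/2.7 − 1/59.4).
log₂(7.226) = 2.8532; 1/2.7 − 1/59.4 = 0.35354.
t = 2.8532 / 0.35354 ≈ 8.0705 days.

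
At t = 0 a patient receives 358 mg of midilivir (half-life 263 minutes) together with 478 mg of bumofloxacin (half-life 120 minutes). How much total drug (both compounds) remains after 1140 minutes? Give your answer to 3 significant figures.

18.4 mg

midilivir: 358 × (1/2)^(1140/263) = 358 × (1/2)^4.3346 ≈ 17.743 mg.
bumofloxacin: 478 × (1/2)^(1140/120) = 478 × (1/2)^9.5 ≈ 0.66015 mg.
Total = 17.743 + 0.66015 ≈ 18.404 mg.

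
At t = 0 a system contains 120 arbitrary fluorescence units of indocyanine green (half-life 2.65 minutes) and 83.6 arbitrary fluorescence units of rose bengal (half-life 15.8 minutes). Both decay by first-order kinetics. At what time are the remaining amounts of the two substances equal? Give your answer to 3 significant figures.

1.66 minutes

Set 120·(1/2)^(t/2.65) = 83.6·(1/2)^(t/15.8).
Taking log₂: log₂(120/83.6) = t·(1/2.65 − 1/15.8).
log₂(1.4354) = 0.52146; 1/2.65 − 1/15.8 = 0.31407.
t = 0.52146 / 0.31407 ≈ 1.6603 minutes.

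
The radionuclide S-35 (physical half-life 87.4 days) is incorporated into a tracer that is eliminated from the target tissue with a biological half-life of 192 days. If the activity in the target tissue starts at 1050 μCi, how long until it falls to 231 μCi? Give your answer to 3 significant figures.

1/t_eff = 1/t_phys + 1/t_biol = 1/87.4 + 1/192 = 0.01665 per day.
t_eff = 87.4 × 192 / (87.4 + 192) ≈ 60.06 days.
n = log₂(1050/231) ≈ 2.1844; t = 2.1844 × 60.06 ≈ 131.2 days.

131 days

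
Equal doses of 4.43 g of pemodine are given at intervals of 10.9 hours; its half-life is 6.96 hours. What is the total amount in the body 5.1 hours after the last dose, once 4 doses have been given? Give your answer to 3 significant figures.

3.97 g

The 4 doses were given 37.8, 26.9, 16, 5.1 hours ago.
Total = 4.43·(1/2)^(37.8/6.96) + 4.43·(1/2)^(26.9/6.96) + 4.43·(1/2)^(16/6.96) + 4.43·(1/2)^(5.1/6.96)
      = 0.10268 + 0.30405 + 0.90029 + 2.6658 ≈ 3.9728 g.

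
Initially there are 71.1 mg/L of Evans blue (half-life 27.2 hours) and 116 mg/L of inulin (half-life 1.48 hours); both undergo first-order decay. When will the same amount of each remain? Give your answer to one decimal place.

Set 71.1·(1/2)^(t/27.2) = 116·(1/2)^(t/1.48).
Taking log₂: log₂(71.1/116) = t·(1/27.2 − 1/1.48).
log₂(0.61293) = -0.7062; 1/27.2 − 1/1.48 = -0.63891.
t = -0.7062 / -0.63891 ≈ 1.1053 hours.

1.1 hours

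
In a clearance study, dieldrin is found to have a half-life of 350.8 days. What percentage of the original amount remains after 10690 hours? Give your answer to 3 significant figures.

10690 hours = 445.417 days.
n = 445.417/350.8 ≈ 1.2697 half-lives.
Fraction remaining = (1/2)^1.2697 ≈ 0.41474, i.e. 41.474%.

41.5%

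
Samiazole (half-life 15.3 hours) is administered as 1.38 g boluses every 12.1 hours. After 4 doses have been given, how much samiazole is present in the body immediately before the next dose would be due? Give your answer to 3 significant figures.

1.68 g

The 4 doses were given 48.4, 36.3, 24.2, 12.1 hours ago.
Total = 1.38·(1/2)^(48.4/15.3) + 1.38·(1/2)^(36.3/15.3) + 1.38·(1/2)^(24.2/15.3) + 1.38·(1/2)^(12.1/15.3)
      = 0.15403 + 0.26648 + 0.46104 + 0.79764 ≈ 1.6792 g.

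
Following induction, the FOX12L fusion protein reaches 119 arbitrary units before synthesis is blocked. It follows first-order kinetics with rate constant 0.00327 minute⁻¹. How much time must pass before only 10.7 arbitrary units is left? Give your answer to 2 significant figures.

t½ = ln 2 / k = 0.69315 / 0.00327 ≈ 211.97 minutes.
Fraction remaining = 10.7/119 ≈ 0.089916.
n = log₂(119/10.7) = ln(11.121)/ln 2 ≈ 3.4753 half-lives.
t = n × t½ = 3.4753 × 211.97 ≈ 736.66 minutes.

740 minutes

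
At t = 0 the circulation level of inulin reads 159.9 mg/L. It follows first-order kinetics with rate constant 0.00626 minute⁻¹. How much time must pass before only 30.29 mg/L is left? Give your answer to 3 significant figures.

t½ = ln 2 / λ = 0.69315 / 0.00626 ≈ 110.73 minutes.
Fraction remaining = 30.29/159.9 ≈ 0.18943.
n = log₂(159.9/30.29) = ln(5.279)/ln 2 ≈ 2.4003 half-lives.
t = n × t½ = 2.4003 × 110.73 ≈ 265.77 minutes.

266 minutes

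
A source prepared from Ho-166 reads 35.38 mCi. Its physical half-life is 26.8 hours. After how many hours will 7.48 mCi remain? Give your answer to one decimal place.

Fraction remaining = 7.48/35.38 ≈ 0.21142.
n = log₂(35.38/7.48) = ln(4.7299)/ln 2 ≈ 2.2418 half-lives.
t = n × t½ = 2.2418 × 26.8 ≈ 60.081 hours.

60.1 hours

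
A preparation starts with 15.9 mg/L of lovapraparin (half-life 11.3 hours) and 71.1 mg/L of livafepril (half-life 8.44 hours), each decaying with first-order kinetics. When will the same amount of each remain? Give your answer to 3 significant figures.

72.1 hours

Set 15.9·(1/2)^(t/11.3) = 71.1·(1/2)^(t/8.44).
Taking log₂: log₂(15.9/71.1) = t·(1/11.3 − 1/8.44).
log₂(0.22363) = -2.1608; 1/11.3 − 1/8.44 = -0.029988.
t = -2.1608 / -0.029988 ≈ 72.057 hours.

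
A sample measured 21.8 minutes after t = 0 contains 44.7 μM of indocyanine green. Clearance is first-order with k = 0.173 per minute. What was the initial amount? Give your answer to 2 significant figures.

1900 μM

t½ = ln 2 / k = 0.69315 / 0.173 ≈ 4.0066 minutes.
Number of half-lives elapsed: n = 21.8/4.0066 ≈ 5.441.
A₀ = A × 2^n = 44.7 × 2^5.441 = 44.7 × 43.441 ≈ 1941.8 μM.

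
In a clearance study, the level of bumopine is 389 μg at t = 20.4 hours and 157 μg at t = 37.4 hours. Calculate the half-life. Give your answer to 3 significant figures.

Over Δt = 37.4 − 20.4 = 17 hours, the level fell by a factor of 389/157 ≈ 2.4777.
n = log₂(2.4777) ≈ 1.309 half-lives, so t½ = 17/1.309 ≈ 12.987 hours.

13.0 hours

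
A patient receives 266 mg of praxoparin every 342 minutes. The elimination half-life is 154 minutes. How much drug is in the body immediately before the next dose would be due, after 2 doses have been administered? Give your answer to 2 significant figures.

The 2 doses were given 684, 342 minutes ago.
Total = 266·(1/2)^(684/154) + 266·(1/2)^(342/154)
      = 12.242 + 57.064 ≈ 69.305 mg.

69 mg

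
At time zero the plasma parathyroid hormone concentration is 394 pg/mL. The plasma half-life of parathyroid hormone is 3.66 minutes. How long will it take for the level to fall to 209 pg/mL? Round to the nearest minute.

Fraction remaining = 209/394 ≈ 0.53046.
n = log₂(394/209) = ln(1.8852)/ln 2 ≈ 0.91469 half-lives.
t = n × t½ = 0.91469 × 3.66 ≈ 3.3478 minutes.

3 minutes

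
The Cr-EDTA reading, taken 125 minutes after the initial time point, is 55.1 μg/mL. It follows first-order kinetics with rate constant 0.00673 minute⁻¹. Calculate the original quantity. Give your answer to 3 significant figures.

t½ = ln 2 / k = 0.69315 / 0.00673 ≈ 102.99 minutes.
Number of half-lives elapsed: n = 125/102.99 ≈ 1.2137.
A₀ = A × 2^n = 55.1 × 2^1.2137 = 55.1 × 2.3193 ≈ 127.79 μg/mL.

128 μg/mL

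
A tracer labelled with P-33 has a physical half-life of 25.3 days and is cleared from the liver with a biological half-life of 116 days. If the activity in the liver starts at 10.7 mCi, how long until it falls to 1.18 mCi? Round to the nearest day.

1/t_eff = 1/t_phys + 1/t_biol = 1/25.3 + 1/116 = 0.048146 per day.
t_eff = 25.3 × 116 / (25.3 + 116) ≈ 20.77 days.
n = log₂(10.7/1.18) ≈ 3.1808; t = 3.1808 × 20.77 ≈ 66.064 days.

66 days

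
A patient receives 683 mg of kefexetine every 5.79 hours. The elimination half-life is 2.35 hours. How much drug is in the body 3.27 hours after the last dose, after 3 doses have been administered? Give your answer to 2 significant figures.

320 mg

The 3 doses were given 14.85, 9.06, 3.27 hours ago.
Total = 683·(1/2)^(14.85/2.35) + 683·(1/2)^(9.06/2.35) + 683·(1/2)^(3.27/2.35)
      = 8.554 + 47.19 + 260.34 ≈ 316.08 mg.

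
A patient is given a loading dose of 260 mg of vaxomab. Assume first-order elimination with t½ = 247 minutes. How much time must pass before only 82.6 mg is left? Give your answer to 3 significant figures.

Fraction remaining = 82.6/260 ≈ 0.31769.
n = log₂(260/82.6) = ln(3.1477)/ln 2 ≈ 1.6543 half-lives.
t = n × t½ = 1.6543 × 247 ≈ 408.61 minutes.

409 minutes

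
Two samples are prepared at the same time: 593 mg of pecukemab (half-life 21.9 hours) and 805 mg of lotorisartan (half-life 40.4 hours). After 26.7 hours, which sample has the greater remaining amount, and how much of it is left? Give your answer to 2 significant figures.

lotorisartan, 510 mg

pecukemab: 593 × (1/2)^1.2192 ≈ 254.71 mg.
lotorisartan: 805 × (1/2)^0.66089 ≈ 509.15 mg.
Lotorisartan has more remaining, at ≈ 509.15 mg.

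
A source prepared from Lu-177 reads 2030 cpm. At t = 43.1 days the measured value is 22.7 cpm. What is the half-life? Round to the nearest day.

A/A₀ = 22.7/2030 ≈ 0.011182.
n = log₂(89.427) ≈ 6.4826 half-lives elapsed in 43.1 days.
t½ = 43.1/6.4826 ≈ 6.6485 days.

7 days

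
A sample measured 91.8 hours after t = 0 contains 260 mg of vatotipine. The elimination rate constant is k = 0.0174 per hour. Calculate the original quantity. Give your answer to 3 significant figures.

1280 mg

t½ = ln 2 / k = 0.69315 / 0.0174 ≈ 39.836 hours.
Number of half-lives elapsed: n = 91.8/39.836 ≈ 2.3044.
A₀ = A × 2^n = 260 × 2^2.3044 = 260 × 4.9398 ≈ 1284.3 mg.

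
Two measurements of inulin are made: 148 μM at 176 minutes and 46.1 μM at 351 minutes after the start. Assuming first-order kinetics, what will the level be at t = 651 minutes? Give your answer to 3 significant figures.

Over Δt = 351 − 176 = 175 minutes, the level fell by a factor of 148/46.1 ≈ 3.2104.
n = log₂(3.2104) ≈ 1.6828 half-lives, so t½ = 175/1.6828 ≈ 104 minutes.
From t = 351 to t = 651: 46.1 × (1/2)^((651−351)/104) ≈ 6.2418 μM.

6.24 μM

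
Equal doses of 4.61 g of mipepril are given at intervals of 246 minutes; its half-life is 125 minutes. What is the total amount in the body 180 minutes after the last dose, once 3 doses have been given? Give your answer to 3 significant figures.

2.24 g

The 3 doses were given 672, 426, 180 minutes ago.
Total = 4.61·(1/2)^(672/125) + 4.61·(1/2)^(426/125) + 4.61·(1/2)^(180/125)
      = 0.11101 + 0.4343 + 1.6991 ≈ 2.2444 g.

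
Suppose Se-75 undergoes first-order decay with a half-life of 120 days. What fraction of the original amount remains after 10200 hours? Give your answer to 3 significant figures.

0.0859

10200 hours = 425 days.
n = 425/120 ≈ 3.5417 half-lives.
Fraction remaining = (1/2)^3.5417 ≈ 0.085872.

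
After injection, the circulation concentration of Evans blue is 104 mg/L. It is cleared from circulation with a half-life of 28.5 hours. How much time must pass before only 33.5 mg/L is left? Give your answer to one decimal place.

46.6 hours

Fraction remaining = 33.5/104 ≈ 0.32212.
n = log₂(104/33.5) = ln(3.1045)/ln 2 ≈ 1.6344 half-lives.
t = n × t½ = 1.6344 × 28.5 ≈ 46.579 hours.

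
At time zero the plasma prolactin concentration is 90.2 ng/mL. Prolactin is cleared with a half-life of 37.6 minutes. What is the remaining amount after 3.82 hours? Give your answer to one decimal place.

1.3 ng/mL

Convert the elapsed time: 3.82 hours = 229.2 minutes.
Number of half-lives: n = 229.2/37.6 ≈ 6.0957.
Remaining = 90.2 × (1/2)^6.0957 = 90.2 × 0.014622 ≈ 1.3189 ng/mL.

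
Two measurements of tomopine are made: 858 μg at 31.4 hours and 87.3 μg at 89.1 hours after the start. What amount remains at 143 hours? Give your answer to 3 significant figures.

Over Δt = 89.1 − 31.4 = 57.7 hours, the level fell by a factor of 858/87.3 ≈ 9.8282.
n = log₂(9.8282) ≈ 3.2969 half-lives, so t½ = 57.7/3.2969 ≈ 17.501 hours.
From t = 89.1 to t = 143: 87.3 × (1/2)^((143−89.1)/17.501) ≈ 10.325 μg.

10.3 μg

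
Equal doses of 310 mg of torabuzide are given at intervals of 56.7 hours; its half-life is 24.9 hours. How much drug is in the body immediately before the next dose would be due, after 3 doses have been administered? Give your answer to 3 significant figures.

The 3 doses were given 170.1, 113.4, 56.7 hours ago.
Total = 310·(1/2)^(170.1/24.9) + 310·(1/2)^(113.4/24.9) + 310·(1/2)^(56.7/24.9)
      = 2.7222 + 13.195 + 63.956 ≈ 79.874 mg.

79.9 mg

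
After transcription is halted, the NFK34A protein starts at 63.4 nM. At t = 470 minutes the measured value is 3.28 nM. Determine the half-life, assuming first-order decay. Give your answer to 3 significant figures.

110 minutes

A/A₀ = 3.28/63.4 ≈ 0.051735.
n = log₂(19.329) ≈ 4.2727 half-lives elapsed in 470 minutes.
t½ = 470/4.2727 ≈ 110 minutes.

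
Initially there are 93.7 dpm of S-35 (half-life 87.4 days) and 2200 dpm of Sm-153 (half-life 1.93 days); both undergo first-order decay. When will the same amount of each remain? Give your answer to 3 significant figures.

Set 93.7·(1/2)^(t/87.4) = 2200·(1/2)^(t/1.93).
Taking log₂: log₂(93.7/2200) = t·(1/87.4 − 1/1.93).
log₂(0.042591) = -4.5533; 1/87.4 − 1/1.93 = -0.50669.
t = -4.5533 / -0.50669 ≈ 8.9863 days.

8.99 days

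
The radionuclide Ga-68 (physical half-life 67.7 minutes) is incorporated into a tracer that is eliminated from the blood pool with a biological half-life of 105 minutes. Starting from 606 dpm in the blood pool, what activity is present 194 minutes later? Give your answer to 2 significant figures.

1/t_eff = 1/t_phys + 1/t_biol = 1/67.7 + 1/105 = 0.024295 per minute.
t_eff = 67.7 × 105 / (67.7 + 105) ≈ 41.161 minutes.
Remaining = 606 × (1/2)^(194/41.161) = 606 × (1/2)^4.7132 ≈ 23.102 dpm.

23 dpm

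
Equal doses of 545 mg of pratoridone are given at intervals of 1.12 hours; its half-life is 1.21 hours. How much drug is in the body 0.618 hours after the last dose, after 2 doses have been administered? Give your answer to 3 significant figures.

The 2 doses were given 1.738, 0.618 hours ago.
Total = 545·(1/2)^(1.738/1.21) + 545·(1/2)^(0.618/1.21)
      = 201.38 + 382.51 ≈ 583.89 mg.

584 mg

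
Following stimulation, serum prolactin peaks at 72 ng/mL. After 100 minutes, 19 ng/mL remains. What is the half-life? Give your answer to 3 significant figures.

52.0 minutes

A/A₀ = 19/72 ≈ 0.26389.
n = log₂(3.7895) ≈ 1.922 half-lives elapsed in 100 minutes.
t½ = 100/1.922 ≈ 52.029 minutes.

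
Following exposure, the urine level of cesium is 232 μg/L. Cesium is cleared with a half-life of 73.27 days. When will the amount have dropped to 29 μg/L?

29/232 = 1/8, so 3 half-lives have elapsed.
t = 3 × 73.27 = 219.81 days.

219.81 days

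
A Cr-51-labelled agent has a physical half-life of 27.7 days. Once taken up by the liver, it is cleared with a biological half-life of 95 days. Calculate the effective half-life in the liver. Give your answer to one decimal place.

21.4 days

1/t_eff = 1/t_phys + 1/t_biol = 1/27.7 + 1/95 = 0.046627 per day.
t_eff = 27.7 × 95 / (27.7 + 95) ≈ 21.447 days.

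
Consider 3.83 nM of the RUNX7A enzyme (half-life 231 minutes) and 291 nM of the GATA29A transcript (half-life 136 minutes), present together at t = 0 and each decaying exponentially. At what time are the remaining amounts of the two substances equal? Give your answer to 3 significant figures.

2070 minutes

Set 3.83·(1/2)^(t/231) = 291·(1/2)^(t/136).
Taking log₂: log₂(3.83/291) = t·(1/231 − 1/136).
log₂(0.013162) = -6.2475; 1/231 − 1/136 = -0.0030239.
t = -6.2475 / -0.0030239 ≈ 2066 minutes.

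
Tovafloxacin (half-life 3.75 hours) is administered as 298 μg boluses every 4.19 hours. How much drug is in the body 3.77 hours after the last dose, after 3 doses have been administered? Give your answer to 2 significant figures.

250 μg

The 3 doses were given 12.15, 7.96, 3.77 hours ago.
Total = 298·(1/2)^(12.15/3.75) + 298·(1/2)^(7.96/3.75) + 298·(1/2)^(3.77/3.75)
      = 31.541 + 68.427 + 148.45 ≈ 248.42 μg.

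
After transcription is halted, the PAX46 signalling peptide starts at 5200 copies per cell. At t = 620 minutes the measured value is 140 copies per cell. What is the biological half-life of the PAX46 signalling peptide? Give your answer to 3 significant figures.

A/A₀ = 140/5200 ≈ 0.026923.
n = log₂(37.143) ≈ 5.215 half-lives elapsed in 620 minutes.
t½ = 620/5.215 ≈ 118.89 minutes.

119 minutes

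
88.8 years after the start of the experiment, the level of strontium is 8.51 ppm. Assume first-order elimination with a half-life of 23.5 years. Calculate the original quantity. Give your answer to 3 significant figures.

Number of half-lives elapsed: n = 88.8/23.5 ≈ 3.7787.
A₀ = A × 2^n = 8.51 × 2^3.7787 = 8.51 × 13.725 ≈ 116.8 ppm.

117 ppm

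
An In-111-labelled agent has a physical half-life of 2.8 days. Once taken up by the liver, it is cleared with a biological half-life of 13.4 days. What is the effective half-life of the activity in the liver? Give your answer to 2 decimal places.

1/t_eff = 1/t_phys + 1/t_biol = 1/2.8 + 1/13.4 = 0.43177 per day.
t_eff = 2.8 × 13.4 / (2.8 + 13.4) ≈ 2.316 days.

2.32 days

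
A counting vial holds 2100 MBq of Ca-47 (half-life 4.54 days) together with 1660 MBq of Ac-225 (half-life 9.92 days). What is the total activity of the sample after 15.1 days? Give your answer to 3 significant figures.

787 MBq

Ca-47: 2100 × (1/2)^(15.1/4.54) = 2100 × (1/2)^3.326 ≈ 209.41 MBq.
Ac-225: 1660 × (1/2)^(15.1/9.92) = 1660 × (1/2)^1.5222 ≈ 577.95 MBq.
Total = 209.41 + 577.95 ≈ 787.36 MBq.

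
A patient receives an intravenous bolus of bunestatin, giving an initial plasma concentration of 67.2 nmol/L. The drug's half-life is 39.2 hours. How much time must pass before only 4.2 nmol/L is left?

156.8 hours

4.2/67.2 = 1/16, so 4 half-lives have elapsed.
t = 4 × 39.2 = 156.8 hours.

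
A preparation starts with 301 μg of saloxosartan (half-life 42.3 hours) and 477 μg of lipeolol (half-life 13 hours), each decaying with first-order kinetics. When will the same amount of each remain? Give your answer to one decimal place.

12.5 hours

Set 301·(1/2)^(t/42.3) = 477·(1/2)^(t/13).
Taking log₂: log₂(301/477) = t·(1/42.3 − 1/13).
log₂(0.63103) = -0.66423; 1/42.3 − 1/13 = -0.053282.
t = -0.66423 / -0.053282 ≈ 12.466 hours.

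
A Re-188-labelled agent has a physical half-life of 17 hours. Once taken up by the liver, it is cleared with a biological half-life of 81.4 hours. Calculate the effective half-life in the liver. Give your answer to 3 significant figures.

1/t_eff = 1/t_phys + 1/t_biol = 1/17 + 1/81.4 = 0.071109 per hour.
t_eff = 17 × 81.4 / (17 + 81.4) ≈ 14.063 hours.

14.1 hours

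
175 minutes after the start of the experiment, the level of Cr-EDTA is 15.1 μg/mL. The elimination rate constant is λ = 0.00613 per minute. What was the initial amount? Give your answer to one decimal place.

t½ = ln 2 / λ = 0.69315 / 0.00613 ≈ 113.07 minutes.
Number of half-lives elapsed: n = 175/113.07 ≈ 1.5477.
A₀ = A × 2^n = 15.1 × 2^1.5477 = 15.1 × 2.9234 ≈ 44.143 μg/mL.

44.1 μg/mL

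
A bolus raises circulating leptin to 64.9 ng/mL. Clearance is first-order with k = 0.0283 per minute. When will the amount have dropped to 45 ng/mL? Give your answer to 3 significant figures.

t½ = ln 2 / k = 0.69315 / 0.0283 ≈ 24.493 minutes.
Fraction remaining = 45/64.9 ≈ 0.69337.
n = log₂(64.9/45) = ln(1.4422)/ln 2 ≈ 0.52829 half-lives.
t = n × t½ = 0.52829 × 24.493 ≈ 12.939 minutes.

12.9 minutes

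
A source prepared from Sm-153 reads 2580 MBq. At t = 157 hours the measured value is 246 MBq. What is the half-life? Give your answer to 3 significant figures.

A/A₀ = 246/2580 ≈ 0.095349.
n = log₂(10.488) ≈ 3.3906 half-lives elapsed in 157 hours.
t½ = 157/3.3906 ≈ 46.304 hours.

46.3 hours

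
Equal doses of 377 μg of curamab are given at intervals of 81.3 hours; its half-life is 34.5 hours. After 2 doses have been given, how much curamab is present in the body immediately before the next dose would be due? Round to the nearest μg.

88 μg

The 2 doses were given 162.6, 81.3 hours ago.
Total = 377·(1/2)^(162.6/34.5) + 377·(1/2)^(81.3/34.5)
      = 14.374 + 73.614 ≈ 87.987 μg.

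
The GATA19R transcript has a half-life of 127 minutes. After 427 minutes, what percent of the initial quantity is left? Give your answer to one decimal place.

n = 427/127 ≈ 3.3622 half-lives.
Fraction remaining = (1/2)^3.3622 ≈ 0.097247, i.e. 9.7247%.

9.7%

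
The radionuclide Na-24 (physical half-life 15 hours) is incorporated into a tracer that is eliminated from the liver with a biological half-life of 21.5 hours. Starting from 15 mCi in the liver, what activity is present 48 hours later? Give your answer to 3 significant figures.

1/t_eff = 1/t_phys + 1/t_biol = 1/15 + 1/21.5 = 0.11318 per hour.
t_eff = 15 × 21.5 / (15 + 21.5) ≈ 8.8356 hours.
Remaining = 15 × (1/2)^(48/8.8356) = 15 × (1/2)^5.4326 ≈ 0.34732 mCi.

0.347 mCi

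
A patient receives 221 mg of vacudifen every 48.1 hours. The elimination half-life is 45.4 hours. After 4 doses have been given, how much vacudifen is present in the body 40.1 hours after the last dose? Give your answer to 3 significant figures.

218 mg

The 4 doses were given 184.4, 136.3, 88.2, 40.1 hours ago.
Total = 221·(1/2)^(184.4/45.4) + 221·(1/2)^(136.3/45.4) + 221·(1/2)^(88.2/45.4) + 221·(1/2)^(40.1/45.4)
      = 13.234 + 27.583 + 57.487 + 119.81 ≈ 218.12 mg.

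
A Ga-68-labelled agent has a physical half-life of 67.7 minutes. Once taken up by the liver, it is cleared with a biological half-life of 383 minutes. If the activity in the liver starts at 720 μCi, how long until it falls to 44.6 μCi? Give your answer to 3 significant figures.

231 minutes

1/t_eff = 1/t_phys + 1/t_biol = 1/67.7 + 1/383 = 0.017382 per minute.
t_eff = 67.7 × 383 / (67.7 + 383) ≈ 57.531 minutes.
n = log₂(720/44.6) ≈ 4.0129; t = 4.0129 × 57.531 ≈ 230.86 minutes.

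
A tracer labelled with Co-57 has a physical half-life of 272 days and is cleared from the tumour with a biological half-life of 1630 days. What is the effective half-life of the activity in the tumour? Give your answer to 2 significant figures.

1/t_eff = 1/t_phys + 1/t_biol = 1/272 + 1/1630 = 0.00429 per day.
t_eff = 272 × 1630 / (272 + 1630) ≈ 233.1 days.

230 days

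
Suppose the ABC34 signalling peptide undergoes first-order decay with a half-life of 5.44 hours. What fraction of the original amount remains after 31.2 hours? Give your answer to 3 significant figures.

0.0188

n = 31.2/5.44 ≈ 5.7353 half-lives.
Fraction remaining = (1/2)^5.7353 ≈ 0.018772.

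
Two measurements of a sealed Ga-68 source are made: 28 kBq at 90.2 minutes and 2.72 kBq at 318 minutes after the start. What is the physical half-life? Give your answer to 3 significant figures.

Over Δt = 318 − 90.2 = 227.8 minutes, the level fell by a factor of 28/2.72 ≈ 10.294.
n = log₂(10.294) ≈ 3.3637 half-lives, so t½ = 227.8/3.3637 ≈ 67.722 minutes.

67.7 minutes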